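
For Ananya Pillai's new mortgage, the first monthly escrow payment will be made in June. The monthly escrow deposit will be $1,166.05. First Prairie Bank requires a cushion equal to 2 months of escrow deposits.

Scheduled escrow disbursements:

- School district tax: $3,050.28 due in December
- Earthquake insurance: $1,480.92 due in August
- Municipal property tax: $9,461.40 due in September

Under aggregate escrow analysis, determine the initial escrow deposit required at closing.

$8,610.22

Cushion = 2 × $1,166.05 = $2,332.10
Trial balance (start $0, +$1,166.05 each month, − disbursements):
  Jun: +$1,166.05 → $1,166.05
  Jul: +$1,166.05 → $2,332.10
  Aug: +$1,166.05 − $1,480.92 → $2,017.23
  Sep: +$1,166.05 − $9,461.40 → -$6,278.12
  Oct: +$1,166.05 → -$5,112.07
  Nov: +$1,166.05 → -$3,946.02
  Dec: +$1,166.05 − $3,050.28 → -$5,830.25
  Jan: +$1,166.05 → -$4,664.20
  Feb: +$1,166.05 → -$3,498.15
  Mar: +$1,166.05 → -$2,332.10
  Apr: +$1,166.05 → -$1,166.05
  May: +$1,166.05 → $0.00
Lowest trial balance = -$6,278.12 (Sep)
Initial deposit = cushion − low point = $2,332.10 − (-$6,278.12) = $8,610.22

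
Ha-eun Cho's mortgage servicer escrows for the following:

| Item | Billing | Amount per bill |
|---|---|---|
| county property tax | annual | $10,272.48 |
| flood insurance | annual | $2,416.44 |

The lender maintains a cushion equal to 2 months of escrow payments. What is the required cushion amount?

$2,114.82

County property tax — $10,272.48/yr
Flood insurance — $2,416.44/yr
Annual escrow total = $10,272.48 + $2,416.44 = $12,688.92
Monthly escrow = $12,688.92 / 12 = $1,057.41
Cushion = 2 × $1,057.41 = $2,114.82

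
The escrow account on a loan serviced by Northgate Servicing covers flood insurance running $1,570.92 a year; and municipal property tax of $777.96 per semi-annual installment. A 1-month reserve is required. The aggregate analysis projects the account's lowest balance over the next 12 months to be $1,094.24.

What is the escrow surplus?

Flood insurance = $1,570.92 per year
Municipal property tax = $777.96 × 2 = $1,555.92 per year
Annual escrow total = $3,126.84
Per month = $3,126.84 / 12 = $260.57
Required reserve = 1 × $260.57 = $260.57
Surplus = $1,094.24 − $260.57 = $833.67

$833.67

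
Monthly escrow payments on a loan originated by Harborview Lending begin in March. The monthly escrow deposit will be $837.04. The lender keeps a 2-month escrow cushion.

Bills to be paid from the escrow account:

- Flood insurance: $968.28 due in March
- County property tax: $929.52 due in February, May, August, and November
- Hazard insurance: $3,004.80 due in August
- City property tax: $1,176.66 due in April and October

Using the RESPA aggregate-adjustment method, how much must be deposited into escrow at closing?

$3,660.62

Cushion = 2 × $837.04 = $1,674.08
Trial balance (start $0, +$837.04 each month, − disbursements):
  Mar: +$837.04 − $968.28 → -$131.24
  Apr: +$837.04 − $1,176.66 → -$470.86
  May: +$837.04 − $929.52 → -$563.34
  Jun: +$837.04 → $273.70
  Jul: +$837.04 → $1,110.74
  Aug: +$837.04 − $3,934.32 → -$1,986.54
  Sep: +$837.04 → -$1,149.50
  Oct: +$837.04 − $1,176.66 → -$1,489.12
  Nov: +$837.04 − $929.52 → -$1,581.60
  Dec: +$837.04 → -$744.56
  Jan: +$837.04 → $92.48
  Feb: +$837.04 − $929.52 → $0.00
Lowest trial balance = -$1,986.54 (Aug)
Initial deposit = cushion − low point = $1,674.08 − (-$1,986.54) = $3,660.62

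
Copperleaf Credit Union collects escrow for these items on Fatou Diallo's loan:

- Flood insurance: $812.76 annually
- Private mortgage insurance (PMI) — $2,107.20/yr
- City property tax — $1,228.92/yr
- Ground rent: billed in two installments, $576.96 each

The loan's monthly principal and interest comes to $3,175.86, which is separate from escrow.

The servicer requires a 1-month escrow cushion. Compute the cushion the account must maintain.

$441.90

Flood insurance = $812.76 per year
Private mortgage insurance (PMI) = $2,107.20 per year
City property tax = $1,228.92 per year
Ground rent = $576.96 × 2 = $1,153.92 per year
Total per year = $812.76 + $2,107.20 + $1,228.92 + $1,153.92 = $5,302.80
Monthly = $5,302.80 ÷ 12 = $441.90
Reserve = 1 × $441.90 = $441.90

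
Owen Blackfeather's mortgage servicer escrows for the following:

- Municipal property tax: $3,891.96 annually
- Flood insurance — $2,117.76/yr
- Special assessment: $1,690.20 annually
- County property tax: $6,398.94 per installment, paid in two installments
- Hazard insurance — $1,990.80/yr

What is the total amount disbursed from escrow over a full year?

$22,488.60

Municipal property tax: $3,891.96 annually
Flood insurance: $2,117.76 annually
Special assessment: $1,690.20 annually
County property tax: $6,398.94 × 2 = $12,797.88 annually
Hazard insurance: $1,990.80 annually
Total annual escrow = $22,488.60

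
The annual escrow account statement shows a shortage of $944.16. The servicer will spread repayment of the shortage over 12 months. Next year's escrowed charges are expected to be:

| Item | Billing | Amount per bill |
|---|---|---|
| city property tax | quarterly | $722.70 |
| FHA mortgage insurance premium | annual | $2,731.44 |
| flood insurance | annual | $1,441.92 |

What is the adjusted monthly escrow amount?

$667.36

City property tax = $722.70 × 4 = $2,890.80/yr
FHA mortgage insurance premium = $2,731.44/yr
Flood insurance = $1,441.92/yr
Annual escrow total = $7,064.16
Base monthly escrow = $7,064.16 ÷ 12 = $588.68
Monthly shortage recovery: $944.16 / 12 = $78.68
New monthly escrow = $588.68 + $78.68 = $667.36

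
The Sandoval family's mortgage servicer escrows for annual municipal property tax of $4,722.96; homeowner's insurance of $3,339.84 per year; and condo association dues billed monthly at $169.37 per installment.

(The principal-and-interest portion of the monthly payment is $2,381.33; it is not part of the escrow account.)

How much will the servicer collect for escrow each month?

$841.27

Municipal property tax — $4,722.96 per year
Homeowner's insurance — $3,339.84 per year
Condo association dues — $169.37 × 12 = $2,032.44 per year
Combined annual = $4,722.96 + $3,339.84 + $2,032.44 = $10,095.24
Monthly = $10,095.24 / 12 = $841.27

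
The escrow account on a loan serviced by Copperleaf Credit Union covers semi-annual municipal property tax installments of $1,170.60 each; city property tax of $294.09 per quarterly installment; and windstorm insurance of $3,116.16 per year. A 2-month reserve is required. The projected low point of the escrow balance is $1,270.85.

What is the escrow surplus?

Municipal property tax = $1,170.60 × 2 = $2,341.20 annually
City property tax = $294.09 × 4 = $1,176.36 annually
Windstorm insurance = $3,116.16 annually
Total per year = $6,633.72
Per month = $6,633.72 ÷ 12 = $552.81
Required cushion = 2 × $552.81 = $1,105.62
Surplus = $1,270.85 − $1,105.62 = $165.23

$165.23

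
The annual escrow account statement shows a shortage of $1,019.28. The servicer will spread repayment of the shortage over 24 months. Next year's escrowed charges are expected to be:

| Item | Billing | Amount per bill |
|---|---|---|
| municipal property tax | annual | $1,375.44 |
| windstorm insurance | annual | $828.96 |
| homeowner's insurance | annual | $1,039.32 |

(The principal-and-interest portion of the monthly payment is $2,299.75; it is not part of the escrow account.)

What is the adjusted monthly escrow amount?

$312.78

Municipal property tax = $1,375.44 per year
Windstorm insurance = $828.96 per year
Homeowner's insurance = $1,039.32 per year
Combined annual = $3,243.72
Per month = $3,243.72 ÷ 12 = $270.31
Monthly shortage recovery: $1,019.28 / 24 = $42.47
Adjusted monthly = $270.31 + $42.47 = $312.78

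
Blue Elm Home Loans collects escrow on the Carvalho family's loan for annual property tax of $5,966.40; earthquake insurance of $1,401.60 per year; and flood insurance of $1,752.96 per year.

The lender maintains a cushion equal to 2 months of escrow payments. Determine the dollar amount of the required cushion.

Property tax: $5,966.40
Earthquake insurance: $1,401.60
Flood insurance: $1,752.96
Total annual escrow = $9,120.96
Base monthly escrow = $9,120.96 ÷ 12 = $760.08
Reserve = 2 × $760.08 = $1,520.16

$1,520.16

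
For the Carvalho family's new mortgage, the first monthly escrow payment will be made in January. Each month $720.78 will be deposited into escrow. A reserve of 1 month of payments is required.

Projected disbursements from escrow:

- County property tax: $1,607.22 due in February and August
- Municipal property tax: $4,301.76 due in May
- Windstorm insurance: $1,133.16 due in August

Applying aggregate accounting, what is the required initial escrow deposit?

Cushion = 1 × $720.78 = $720.78
Trial balance (start $0, +$720.78 each month, − disbursements):
  Jan: +$720.78 → $720.78
  Feb: +$720.78 − $1,607.22 → -$165.66
  Mar: +$720.78 → $555.12
  Apr: +$720.78 → $1,275.90
  May: +$720.78 − $4,301.76 → -$2,305.08
  Jun: +$720.78 → -$1,584.30
  Jul: +$720.78 → -$863.52
  Aug: +$720.78 − $2,740.38 → -$2,883.12
  Sep: +$720.78 → -$2,162.34
  Oct: +$720.78 → -$1,441.56
  Nov: +$720.78 → -$720.78
  Dec: +$720.78 → $0.00
Lowest trial balance = -$2,883.12 (Aug)
Initial deposit = cushion − low point = $720.78 − (-$2,883.12) = $3,603.90

$3,603.90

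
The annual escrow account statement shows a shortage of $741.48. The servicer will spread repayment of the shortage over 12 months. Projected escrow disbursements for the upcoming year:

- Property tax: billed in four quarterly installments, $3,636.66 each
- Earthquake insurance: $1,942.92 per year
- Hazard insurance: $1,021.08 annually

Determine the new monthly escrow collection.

$1,521.01

Property tax — $3,636.66 × 4 = $14,546.64 annually
Earthquake insurance — $1,942.92 annually
Hazard insurance — $1,021.08 annually
Yearly total = $17,510.64
Per month = $17,510.64 / 12 = $1,459.22
Shortage spread = $741.48 ÷ 12 = $61.79/mo
Adjusted monthly = $1,459.22 + $61.79 = $1,521.01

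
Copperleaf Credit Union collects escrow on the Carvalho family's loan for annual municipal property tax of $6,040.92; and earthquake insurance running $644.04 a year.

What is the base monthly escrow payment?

Municipal property tax — $6,040.92 annually
Earthquake insurance — $644.04 annually
Combined annual = $6,684.96
Per month = $6,684.96 ÷ 12 = $557.08

$557.08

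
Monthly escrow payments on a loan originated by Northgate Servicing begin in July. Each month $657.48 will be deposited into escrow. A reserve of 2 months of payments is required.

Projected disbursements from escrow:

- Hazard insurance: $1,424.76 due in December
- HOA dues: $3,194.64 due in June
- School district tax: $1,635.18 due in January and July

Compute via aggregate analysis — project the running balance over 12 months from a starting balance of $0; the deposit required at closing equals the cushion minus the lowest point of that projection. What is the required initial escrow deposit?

$2,292.66

Cushion = 2 × $657.48 = $1,314.96
Trial balance (start $0, +$657.48 each month, − disbursements):
  Jul: +$657.48 − $1,635.18 → -$977.70
  Aug: +$657.48 → -$320.22
  Sep: +$657.48 → $337.26
  Oct: +$657.48 → $994.74
  Nov: +$657.48 → $1,652.22
  Dec: +$657.48 − $1,424.76 → $884.94
  Jan: +$657.48 − $1,635.18 → -$92.76
  Feb: +$657.48 → $564.72
  Mar: +$657.48 → $1,222.20
  Apr: +$657.48 → $1,879.68
  May: +$657.48 → $2,537.16
  Jun: +$657.48 − $3,194.64 → $0.00
Lowest trial balance = -$977.70 (Jul)
Initial deposit = cushion − low point = $1,314.96 − (-$977.70) = $2,292.66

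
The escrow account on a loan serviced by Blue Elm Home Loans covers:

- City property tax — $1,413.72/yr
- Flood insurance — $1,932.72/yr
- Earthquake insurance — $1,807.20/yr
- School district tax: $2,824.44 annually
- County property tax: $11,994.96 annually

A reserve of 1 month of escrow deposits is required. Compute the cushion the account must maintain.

$1,664.42

City property tax — $1,413.72 annually
Flood insurance — $1,932.72 annually
Earthquake insurance — $1,807.20 annually
School district tax — $2,824.44 annually
County property tax — $11,994.96 annually
Yearly total = $19,973.04
Monthly = $19,973.04 / 12 = $1,664.42
Cushion = 1 × $1,664.42 = $1,664.42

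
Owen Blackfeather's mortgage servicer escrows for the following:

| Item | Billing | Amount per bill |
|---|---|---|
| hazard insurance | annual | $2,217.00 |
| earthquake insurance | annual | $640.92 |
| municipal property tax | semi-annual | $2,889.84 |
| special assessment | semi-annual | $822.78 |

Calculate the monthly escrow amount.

Hazard insurance — $2,217.00/yr
Earthquake insurance — $640.92/yr
Municipal property tax — $2,889.84 × 2 = $5,779.68/yr
Special assessment — $822.78 × 2 = $1,645.56/yr
Total annual escrow = $2,217.00 + $640.92 + $5,779.68 + $1,645.56 = $10,283.16
Per month = $10,283.16 ÷ 12 = $856.93

$856.93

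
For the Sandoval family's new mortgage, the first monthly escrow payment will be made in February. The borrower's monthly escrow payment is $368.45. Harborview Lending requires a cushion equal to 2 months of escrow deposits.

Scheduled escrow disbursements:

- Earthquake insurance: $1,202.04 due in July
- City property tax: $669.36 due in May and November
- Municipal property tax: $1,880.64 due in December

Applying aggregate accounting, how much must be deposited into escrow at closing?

$1,105.35

Cushion = 2 × $368.45 = $736.90
Trial balance (start $0, +$368.45 each month, − disbursements):
  Feb: +$368.45 → $368.45
  Mar: +$368.45 → $736.90
  Apr: +$368.45 → $1,105.35
  May: +$368.45 − $669.36 → $804.44
  Jun: +$368.45 → $1,172.89
  Jul: +$368.45 − $1,202.04 → $339.30
  Aug: +$368.45 → $707.75
  Sep: +$368.45 → $1,076.20
  Oct: +$368.45 → $1,444.65
  Nov: +$368.45 − $669.36 → $1,143.74
  Dec: +$368.45 − $1,880.64 → -$368.45
  Jan: +$368.45 → $0.00
Lowest trial balance = -$368.45 (Dec)
Initial deposit = cushion − low point = $736.90 − (-$368.45) = $1,105.35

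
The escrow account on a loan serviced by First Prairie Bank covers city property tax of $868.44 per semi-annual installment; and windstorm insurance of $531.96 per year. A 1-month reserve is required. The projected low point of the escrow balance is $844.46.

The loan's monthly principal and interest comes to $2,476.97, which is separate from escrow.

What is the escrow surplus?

City property tax = $868.44 × 2 = $1,736.88 per year
Windstorm insurance = $531.96 per year
Total annual escrow = $2,268.84
Monthly escrow = $2,268.84 ÷ 12 = $189.07
Cushion = 1 × $189.07 = $189.07
Excess over cushion: $844.46 − $189.07 = $655.39

$655.39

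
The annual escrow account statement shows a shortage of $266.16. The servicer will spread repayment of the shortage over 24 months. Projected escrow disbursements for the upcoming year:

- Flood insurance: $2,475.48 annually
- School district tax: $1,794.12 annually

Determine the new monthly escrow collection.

$366.89

Flood insurance — $2,475.48 annually
School district tax — $1,794.12 annually
Yearly total = $4,269.60
Monthly = $4,269.60 ÷ 12 = $355.80
Monthly shortage recovery: $266.16 / 24 = $11.09
New monthly escrow = $355.80 + $11.09 = $366.89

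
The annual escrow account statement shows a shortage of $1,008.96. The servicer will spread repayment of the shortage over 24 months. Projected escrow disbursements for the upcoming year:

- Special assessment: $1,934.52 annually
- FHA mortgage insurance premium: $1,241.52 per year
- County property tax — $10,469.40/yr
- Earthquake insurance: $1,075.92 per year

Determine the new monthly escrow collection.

$1,268.82

Special assessment — $1,934.52 annually
FHA mortgage insurance premium — $1,241.52 annually
County property tax — $10,469.40 annually
Earthquake insurance — $1,075.92 annually
Annual escrow total = $1,934.52 + $1,241.52 + $10,469.40 + $1,075.92 = $14,721.36
Per month = $14,721.36 ÷ 12 = $1,226.78
Monthly shortage recovery: $1,008.96 / 24 = $42.04
New monthly escrow = $1,226.78 + $42.04 = $1,268.82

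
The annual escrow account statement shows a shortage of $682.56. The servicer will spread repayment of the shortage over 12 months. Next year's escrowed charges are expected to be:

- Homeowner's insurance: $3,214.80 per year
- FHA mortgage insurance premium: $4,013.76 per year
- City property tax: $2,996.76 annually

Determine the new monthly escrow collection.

$908.99

Homeowner's insurance: $3,214.80
FHA mortgage insurance premium: $4,013.76
City property tax: $2,996.76
Yearly total = $3,214.80 + $4,013.76 + $2,996.76 = $10,225.32
Per month = $10,225.32 ÷ 12 = $852.11
Monthly shortage recovery: $682.56 / 12 = $56.88
Adjusted monthly = $852.11 + $56.88 = $908.99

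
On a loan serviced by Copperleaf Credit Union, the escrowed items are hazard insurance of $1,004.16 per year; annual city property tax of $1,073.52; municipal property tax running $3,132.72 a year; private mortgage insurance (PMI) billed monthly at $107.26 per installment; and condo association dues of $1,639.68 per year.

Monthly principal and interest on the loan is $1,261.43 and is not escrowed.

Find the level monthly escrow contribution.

$678.10

Hazard insurance — $1,004.16
City property tax — $1,073.52
Municipal property tax — $3,132.72
Private mortgage insurance (PMI) — $107.26 × 12 = $1,287.12
Condo association dues — $1,639.68
Total per year = $1,004.16 + $1,073.52 + $3,132.72 + $1,287.12 + $1,639.68 = $8,137.20
Monthly escrow = $8,137.20 / 12 = $678.10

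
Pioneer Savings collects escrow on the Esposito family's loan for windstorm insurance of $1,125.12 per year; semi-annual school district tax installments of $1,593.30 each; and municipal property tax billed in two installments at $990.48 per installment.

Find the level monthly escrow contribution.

$524.39

Windstorm insurance: $1,125.12 annually
School district tax: $1,593.30 × 2 = $3,186.60 annually
Municipal property tax: $990.48 × 2 = $1,980.96 annually
Yearly total = $1,125.12 + $3,186.60 + $1,980.96 = $6,292.68
Base monthly escrow = $6,292.68 ÷ 12 = $524.39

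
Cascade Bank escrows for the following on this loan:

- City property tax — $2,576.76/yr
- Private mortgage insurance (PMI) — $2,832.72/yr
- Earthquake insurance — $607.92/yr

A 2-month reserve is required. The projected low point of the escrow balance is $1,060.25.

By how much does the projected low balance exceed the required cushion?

$57.35

City property tax = $2,576.76/yr
Private mortgage insurance (PMI) = $2,832.72/yr
Earthquake insurance = $607.92/yr
Yearly total = $6,017.40
Base monthly escrow = $6,017.40 / 12 = $501.45
Required cushion = 2 × $501.45 = $1,002.90
Surplus = $1,060.25 − $1,002.90 = $57.35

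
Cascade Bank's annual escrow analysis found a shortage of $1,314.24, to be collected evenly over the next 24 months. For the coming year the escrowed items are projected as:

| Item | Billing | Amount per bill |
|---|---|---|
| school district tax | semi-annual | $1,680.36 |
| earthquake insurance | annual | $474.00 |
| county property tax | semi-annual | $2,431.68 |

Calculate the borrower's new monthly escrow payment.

School district tax — $1,680.36 × 2 = $3,360.72
Earthquake insurance — $474.00
County property tax — $2,431.68 × 2 = $4,863.36
Total per year = $3,360.72 + $474.00 + $4,863.36 = $8,698.08
Monthly escrow = $8,698.08 ÷ 12 = $724.84
Shortage per month = $1,314.24 / 24 = $54.76
New monthly escrow = $724.84 + $54.76 = $779.60

$779.60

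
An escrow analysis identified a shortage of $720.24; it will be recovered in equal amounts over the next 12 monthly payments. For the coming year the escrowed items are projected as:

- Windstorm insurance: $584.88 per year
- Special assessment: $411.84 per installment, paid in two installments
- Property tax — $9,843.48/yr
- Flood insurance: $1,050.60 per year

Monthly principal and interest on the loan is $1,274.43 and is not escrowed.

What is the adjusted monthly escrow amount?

$1,085.24

Windstorm insurance: $584.88/yr
Special assessment: $411.84 × 2 = $823.68/yr
Property tax: $9,843.48/yr
Flood insurance: $1,050.60/yr
Yearly total = $584.88 + $823.68 + $9,843.48 + $1,050.60 = $12,302.64
Monthly escrow = $12,302.64 ÷ 12 = $1,025.22
Shortage per month = $720.24 / 12 = $60.02
New monthly escrow = $1,025.22 + $60.02 = $1,085.24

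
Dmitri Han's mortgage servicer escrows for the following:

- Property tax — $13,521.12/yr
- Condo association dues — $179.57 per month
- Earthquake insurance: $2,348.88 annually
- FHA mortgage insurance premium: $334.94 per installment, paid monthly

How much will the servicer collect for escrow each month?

$1,837.01

Property tax = $13,521.12
Condo association dues = $179.57 × 12 = $2,154.84
Earthquake insurance = $2,348.88
FHA mortgage insurance premium = $334.94 × 12 = $4,019.28
Total annual escrow = $22,044.12
Monthly escrow = $22,044.12 ÷ 12 = $1,837.01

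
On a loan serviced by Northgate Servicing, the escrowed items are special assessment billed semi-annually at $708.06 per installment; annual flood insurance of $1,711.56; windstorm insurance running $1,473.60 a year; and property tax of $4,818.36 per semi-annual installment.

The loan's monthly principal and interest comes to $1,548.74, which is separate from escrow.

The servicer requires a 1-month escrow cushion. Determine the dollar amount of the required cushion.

$1,186.50

Special assessment: $708.06 × 2 = $1,416.12
Flood insurance: $1,711.56
Windstorm insurance: $1,473.60
Property tax: $4,818.36 × 2 = $9,636.72
Total per year = $14,238.00
Per month = $14,238.00 ÷ 12 = $1,186.50
Reserve = 1 × $1,186.50 = $1,186.50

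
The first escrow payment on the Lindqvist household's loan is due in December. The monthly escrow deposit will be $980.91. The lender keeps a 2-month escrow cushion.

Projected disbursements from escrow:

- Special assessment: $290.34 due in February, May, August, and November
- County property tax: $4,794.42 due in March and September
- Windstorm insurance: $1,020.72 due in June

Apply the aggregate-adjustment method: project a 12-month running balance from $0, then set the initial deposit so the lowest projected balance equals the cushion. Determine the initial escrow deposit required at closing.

$3,633.30

Cushion = 2 × $980.91 = $1,961.82
Trial balance (start $0, +$980.91 each month, − disbursements):
  Dec: +$980.91 → $980.91
  Jan: +$980.91 → $1,961.82
  Feb: +$980.91 − $290.34 → $2,652.39
  Mar: +$980.91 − $4,794.42 → -$1,161.12
  Apr: +$980.91 → -$180.21
  May: +$980.91 − $290.34 → $510.36
  Jun: +$980.91 − $1,020.72 → $470.55
  Jul: +$980.91 → $1,451.46
  Aug: +$980.91 − $290.34 → $2,142.03
  Sep: +$980.91 − $4,794.42 → -$1,671.48
  Oct: +$980.91 → -$690.57
  Nov: +$980.91 − $290.34 → $0.00
Lowest trial balance = -$1,671.48 (Sep)
Initial deposit = cushion − low point = $1,961.82 − (-$1,671.48) = $3,633.30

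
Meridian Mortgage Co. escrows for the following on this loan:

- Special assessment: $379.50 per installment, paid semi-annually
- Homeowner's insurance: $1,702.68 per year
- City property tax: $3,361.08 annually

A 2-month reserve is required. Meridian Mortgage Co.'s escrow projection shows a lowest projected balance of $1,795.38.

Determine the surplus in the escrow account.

$824.92

Special assessment: $379.50 × 2 = $759.00/yr
Homeowner's insurance: $1,702.68/yr
City property tax: $3,361.08/yr
Combined annual = $759.00 + $1,702.68 + $3,361.08 = $5,822.76
Monthly = $5,822.76 / 12 = $485.23
Cushion = 2 × $485.23 = $970.46
Surplus = $1,795.38 − $970.46 = $824.92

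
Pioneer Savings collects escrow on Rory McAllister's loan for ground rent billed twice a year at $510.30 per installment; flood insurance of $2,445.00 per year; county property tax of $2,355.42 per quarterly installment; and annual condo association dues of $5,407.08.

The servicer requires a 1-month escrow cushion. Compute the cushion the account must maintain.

$1,524.53

Ground rent = $510.30 × 2 = $1,020.60 annually
Flood insurance = $2,445.00 annually
County property tax = $2,355.42 × 4 = $9,421.68 annually
Condo association dues = $5,407.08 annually
Total annual escrow = $1,020.60 + $2,445.00 + $9,421.68 + $5,407.08 = $18,294.36
Monthly = $18,294.36 / 12 = $1,524.53
Required cushion = 1 × $1,524.53 = $1,524.53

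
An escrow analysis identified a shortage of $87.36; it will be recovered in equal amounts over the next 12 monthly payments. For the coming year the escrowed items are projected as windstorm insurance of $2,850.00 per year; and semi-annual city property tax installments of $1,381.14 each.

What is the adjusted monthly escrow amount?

Windstorm insurance = $2,850.00
City property tax = $1,381.14 × 2 = $2,762.28
Total per year = $2,850.00 + $2,762.28 = $5,612.28
Per month = $5,612.28 ÷ 12 = $467.69
Shortage spread = $87.36 ÷ 12 = $7.28/mo
New monthly escrow = $467.69 + $7.28 = $474.97

$474.97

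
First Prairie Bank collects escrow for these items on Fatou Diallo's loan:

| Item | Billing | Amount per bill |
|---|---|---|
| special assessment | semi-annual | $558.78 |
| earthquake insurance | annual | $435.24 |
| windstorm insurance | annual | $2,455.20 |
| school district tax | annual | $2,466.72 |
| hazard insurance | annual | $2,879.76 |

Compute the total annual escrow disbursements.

Special assessment: $558.78 × 2 = $1,117.56 annually
Earthquake insurance: $435.24 annually
Windstorm insurance: $2,455.20 annually
School district tax: $2,466.72 annually
Hazard insurance: $2,879.76 annually
Total annual escrow = $9,354.48

$9,354.48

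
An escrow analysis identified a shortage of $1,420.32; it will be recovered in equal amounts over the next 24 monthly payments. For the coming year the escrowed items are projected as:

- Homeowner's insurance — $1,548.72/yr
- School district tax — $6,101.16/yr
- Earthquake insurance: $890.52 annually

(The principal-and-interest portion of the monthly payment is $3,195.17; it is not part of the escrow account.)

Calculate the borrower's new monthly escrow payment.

Homeowner's insurance: $1,548.72 annually
School district tax: $6,101.16 annually
Earthquake insurance: $890.52 annually
Total per year = $8,540.40
Monthly = $8,540.40 ÷ 12 = $711.70
Shortage spread = $1,420.32 / 24 = $59.18/mo
New monthly escrow = $711.70 + $59.18 = $770.88

$770.88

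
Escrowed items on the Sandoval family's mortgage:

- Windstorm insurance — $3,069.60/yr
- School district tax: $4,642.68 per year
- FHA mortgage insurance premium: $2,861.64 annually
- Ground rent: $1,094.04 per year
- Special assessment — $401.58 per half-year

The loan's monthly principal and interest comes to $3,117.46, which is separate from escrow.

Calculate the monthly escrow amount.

Windstorm insurance: $3,069.60/yr
School district tax: $4,642.68/yr
FHA mortgage insurance premium: $2,861.64/yr
Ground rent: $1,094.04/yr
Special assessment: $401.58 × 2 = $803.16/yr
Yearly total = $12,471.12
Monthly escrow = $12,471.12 ÷ 12 = $1,039.26

$1,039.26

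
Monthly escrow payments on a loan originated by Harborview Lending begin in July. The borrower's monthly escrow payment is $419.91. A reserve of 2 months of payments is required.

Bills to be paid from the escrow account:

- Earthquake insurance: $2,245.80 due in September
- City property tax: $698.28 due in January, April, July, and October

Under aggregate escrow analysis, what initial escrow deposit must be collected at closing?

$2,802.54

Cushion = 2 × $419.91 = $839.82
Trial balance (start $0, +$419.91 each month, − disbursements):
  Jul: +$419.91 − $698.28 → -$278.37
  Aug: +$419.91 → $141.54
  Sep: +$419.91 − $2,245.80 → -$1,684.35
  Oct: +$419.91 − $698.28 → -$1,962.72
  Nov: +$419.91 → -$1,542.81
  Dec: +$419.91 → -$1,122.90
  Jan: +$419.91 − $698.28 → -$1,401.27
  Feb: +$419.91 → -$981.36
  Mar: +$419.91 → -$561.45
  Apr: +$419.91 − $698.28 → -$839.82
  May: +$419.91 → -$419.91
  Jun: +$419.91 → $0.00
Lowest trial balance = -$1,962.72 (Oct)
Initial deposit = cushion − low point = $839.82 − (-$1,962.72) = $2,802.54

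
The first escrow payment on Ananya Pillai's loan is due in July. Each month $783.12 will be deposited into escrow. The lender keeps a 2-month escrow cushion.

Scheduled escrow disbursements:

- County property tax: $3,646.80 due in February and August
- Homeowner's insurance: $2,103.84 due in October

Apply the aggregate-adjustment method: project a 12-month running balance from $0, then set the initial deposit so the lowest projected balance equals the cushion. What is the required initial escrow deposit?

Cushion = 2 × $783.12 = $1,566.24
Trial balance (start $0, +$783.12 each month, − disbursements):
  Jul: +$783.12 → $783.12
  Aug: +$783.12 − $3,646.80 → -$2,080.56
  Sep: +$783.12 → -$1,297.44
  Oct: +$783.12 − $2,103.84 → -$2,618.16
  Nov: +$783.12 → -$1,835.04
  Dec: +$783.12 → -$1,051.92
  Jan: +$783.12 → -$268.80
  Feb: +$783.12 − $3,646.80 → -$3,132.48
  Mar: +$783.12 → -$2,349.36
  Apr: +$783.12 → -$1,566.24
  May: +$783.12 → -$783.12
  Jun: +$783.12 → $0.00
Lowest trial balance = -$3,132.48 (Feb)
Initial deposit = cushion − low point = $1,566.24 − (-$3,132.48) = $4,698.72

$4,698.72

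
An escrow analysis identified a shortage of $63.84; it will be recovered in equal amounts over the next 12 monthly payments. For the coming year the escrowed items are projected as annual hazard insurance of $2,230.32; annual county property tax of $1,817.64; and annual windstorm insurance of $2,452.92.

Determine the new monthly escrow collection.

Hazard insurance = $2,230.32/yr
County property tax = $1,817.64/yr
Windstorm insurance = $2,452.92/yr
Combined annual = $2,230.32 + $1,817.64 + $2,452.92 = $6,500.88
Base monthly escrow = $6,500.88 / 12 = $541.74
Shortage spread = $63.84 / 12 = $5.32/mo
New monthly escrow = $541.74 + $5.32 = $547.06

$547.06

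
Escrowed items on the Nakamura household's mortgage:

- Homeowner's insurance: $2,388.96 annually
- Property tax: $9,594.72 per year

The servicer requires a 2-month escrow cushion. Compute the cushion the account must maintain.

$1,997.28

Homeowner's insurance = $2,388.96/yr
Property tax = $9,594.72/yr
Total annual escrow = $11,983.68
Monthly escrow = $11,983.68 / 12 = $998.64
Required cushion = 2 × $998.64 = $1,997.28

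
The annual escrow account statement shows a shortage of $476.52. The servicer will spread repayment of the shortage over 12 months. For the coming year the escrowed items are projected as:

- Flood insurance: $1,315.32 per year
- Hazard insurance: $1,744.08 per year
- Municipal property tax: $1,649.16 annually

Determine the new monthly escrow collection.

$432.09

Flood insurance — $1,315.32
Hazard insurance — $1,744.08
Municipal property tax — $1,649.16
Total annual escrow = $1,315.32 + $1,744.08 + $1,649.16 = $4,708.56
Base monthly escrow = $4,708.56 / 12 = $392.38
Monthly shortage recovery: $476.52 ÷ 12 = $39.71
New monthly escrow = $392.38 + $39.71 = $432.09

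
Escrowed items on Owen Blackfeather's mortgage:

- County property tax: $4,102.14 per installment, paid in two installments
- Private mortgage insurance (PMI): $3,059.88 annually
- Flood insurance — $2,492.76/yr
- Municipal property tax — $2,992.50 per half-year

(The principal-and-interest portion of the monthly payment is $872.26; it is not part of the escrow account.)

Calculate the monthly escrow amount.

County property tax = $4,102.14 × 2 = $8,204.28 annually
Private mortgage insurance (PMI) = $3,059.88 annually
Flood insurance = $2,492.76 annually
Municipal property tax = $2,992.50 × 2 = $5,985.00 annually
Annual escrow total = $8,204.28 + $3,059.88 + $2,492.76 + $5,985.00 = $19,741.92
Per month = $19,741.92 ÷ 12 = $1,645.16

$1,645.16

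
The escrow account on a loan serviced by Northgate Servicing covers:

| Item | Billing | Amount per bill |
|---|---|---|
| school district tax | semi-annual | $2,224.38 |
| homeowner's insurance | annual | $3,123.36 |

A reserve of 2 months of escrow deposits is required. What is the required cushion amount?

$1,262.02

School district tax = $2,224.38 × 2 = $4,448.76/yr
Homeowner's insurance = $3,123.36/yr
Combined annual = $4,448.76 + $3,123.36 = $7,572.12
Base monthly escrow = $7,572.12 / 12 = $631.01
Reserve = 2 × $631.01 = $1,262.02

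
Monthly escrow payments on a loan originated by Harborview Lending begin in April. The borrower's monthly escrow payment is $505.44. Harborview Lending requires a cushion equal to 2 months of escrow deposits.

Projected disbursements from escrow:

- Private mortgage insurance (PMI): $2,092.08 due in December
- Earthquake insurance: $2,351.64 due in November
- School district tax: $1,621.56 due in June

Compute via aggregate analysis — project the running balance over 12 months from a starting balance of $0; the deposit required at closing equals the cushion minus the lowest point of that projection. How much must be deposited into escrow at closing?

$2,527.20

Cushion = 2 × $505.44 = $1,010.88
Trial balance (start $0, +$505.44 each month, − disbursements):
  Apr: +$505.44 → $505.44
  May: +$505.44 → $1,010.88
  Jun: +$505.44 − $1,621.56 → -$105.24
  Jul: +$505.44 → $400.20
  Aug: +$505.44 → $905.64
  Sep: +$505.44 → $1,411.08
  Oct: +$505.44 → $1,916.52
  Nov: +$505.44 − $2,351.64 → $70.32
  Dec: +$505.44 − $2,092.08 → -$1,516.32
  Jan: +$505.44 → -$1,010.88
  Feb: +$505.44 → -$505.44
  Mar: +$505.44 → $0.00
Lowest trial balance = -$1,516.32 (Dec)
Initial deposit = cushion − low point = $1,010.88 − (-$1,516.32) = $2,527.20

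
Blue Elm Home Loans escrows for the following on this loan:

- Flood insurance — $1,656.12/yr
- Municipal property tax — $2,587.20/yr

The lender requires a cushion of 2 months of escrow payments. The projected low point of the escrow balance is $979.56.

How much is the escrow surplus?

Flood insurance — $1,656.12/yr
Municipal property tax — $2,587.20/yr
Combined annual = $4,243.32
Monthly = $4,243.32 / 12 = $353.61
Cushion = 2 × $353.61 = $707.22
Surplus = $979.56 − $707.22 = $272.34

$272.34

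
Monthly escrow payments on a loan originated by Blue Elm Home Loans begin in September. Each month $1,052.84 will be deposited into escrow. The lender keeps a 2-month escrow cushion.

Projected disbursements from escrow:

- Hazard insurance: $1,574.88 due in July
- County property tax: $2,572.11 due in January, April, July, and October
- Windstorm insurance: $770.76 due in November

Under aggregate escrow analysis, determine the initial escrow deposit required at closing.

Cushion = 2 × $1,052.84 = $2,105.68
Trial balance (start $0, +$1,052.84 each month, − disbursements):
  Sep: +$1,052.84 → $1,052.84
  Oct: +$1,052.84 − $2,572.11 → -$466.43
  Nov: +$1,052.84 − $770.76 → -$184.35
  Dec: +$1,052.84 → $868.49
  Jan: +$1,052.84 − $2,572.11 → -$650.78
  Feb: +$1,052.84 → $402.06
  Mar: +$1,052.84 → $1,454.90
  Apr: +$1,052.84 − $2,572.11 → -$64.37
  May: +$1,052.84 → $988.47
  Jun: +$1,052.84 → $2,041.31
  Jul: +$1,052.84 − $4,146.99 → -$1,052.84
  Aug: +$1,052.84 → $0.00
Lowest trial balance = -$1,052.84 (Jul)
Initial deposit = cushion − low point = $2,105.68 − (-$1,052.84) = $3,158.52

$3,158.52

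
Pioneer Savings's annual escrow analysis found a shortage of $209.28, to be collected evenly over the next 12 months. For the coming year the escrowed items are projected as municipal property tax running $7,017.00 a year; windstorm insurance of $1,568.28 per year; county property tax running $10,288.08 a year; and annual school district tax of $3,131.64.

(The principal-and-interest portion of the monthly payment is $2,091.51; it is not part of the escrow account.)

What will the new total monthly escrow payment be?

Municipal property tax — $7,017.00
Windstorm insurance — $1,568.28
County property tax — $10,288.08
School district tax — $3,131.64
Total per year = $7,017.00 + $1,568.28 + $10,288.08 + $3,131.64 = $22,005.00
Monthly = $22,005.00 ÷ 12 = $1,833.75
Shortage spread = $209.28 / 12 = $17.44/mo
New monthly escrow = $1,833.75 + $17.44 = $1,851.19

$1,851.19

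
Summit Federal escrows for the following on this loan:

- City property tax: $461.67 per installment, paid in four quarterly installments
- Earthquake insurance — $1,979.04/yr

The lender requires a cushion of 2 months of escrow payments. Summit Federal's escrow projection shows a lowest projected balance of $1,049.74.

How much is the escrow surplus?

$412.12

City property tax = $461.67 × 4 = $1,846.68 per year
Earthquake insurance = $1,979.04 per year
Combined annual = $3,825.72
Monthly escrow = $3,825.72 / 12 = $318.81
Required cushion = 2 × $318.81 = $637.62
Surplus = $1,049.74 − $637.62 = $412.12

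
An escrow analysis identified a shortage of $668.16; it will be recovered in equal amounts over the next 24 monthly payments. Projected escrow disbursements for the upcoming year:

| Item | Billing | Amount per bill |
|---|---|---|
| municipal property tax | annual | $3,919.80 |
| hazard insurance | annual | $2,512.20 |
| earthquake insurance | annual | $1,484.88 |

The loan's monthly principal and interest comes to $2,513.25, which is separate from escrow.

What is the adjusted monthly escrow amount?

Municipal property tax: $3,919.80/yr
Hazard insurance: $2,512.20/yr
Earthquake insurance: $1,484.88/yr
Combined annual = $3,919.80 + $2,512.20 + $1,484.88 = $7,916.88
Per month = $7,916.88 / 12 = $659.74
Monthly shortage recovery: $668.16 / 24 = $27.84
New monthly escrow = $659.74 + $27.84 = $687.58

$687.58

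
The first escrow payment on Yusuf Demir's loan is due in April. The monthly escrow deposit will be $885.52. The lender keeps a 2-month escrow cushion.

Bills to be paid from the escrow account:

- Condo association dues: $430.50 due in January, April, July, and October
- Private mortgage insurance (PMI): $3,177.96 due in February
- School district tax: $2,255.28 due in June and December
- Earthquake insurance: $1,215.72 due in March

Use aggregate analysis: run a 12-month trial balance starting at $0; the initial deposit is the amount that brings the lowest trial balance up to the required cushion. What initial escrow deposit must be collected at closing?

Cushion = 2 × $885.52 = $1,771.04
Trial balance (start $0, +$885.52 each month, − disbursements):
  Apr: +$885.52 − $430.50 → $455.02
  May: +$885.52 → $1,340.54
  Jun: +$885.52 − $2,255.28 → -$29.22
  Jul: +$885.52 − $430.50 → $425.80
  Aug: +$885.52 → $1,311.32
  Sep: +$885.52 → $2,196.84
  Oct: +$885.52 − $430.50 → $2,651.86
  Nov: +$885.52 → $3,537.38
  Dec: +$885.52 − $2,255.28 → $2,167.62
  Jan: +$885.52 − $430.50 → $2,622.64
  Feb: +$885.52 − $3,177.96 → $330.20
  Mar: +$885.52 − $1,215.72 → $0.00
Lowest trial balance = -$29.22 (Jun)
Initial deposit = cushion − low point = $1,771.04 − (-$29.22) = $1,800.26

$1,800.26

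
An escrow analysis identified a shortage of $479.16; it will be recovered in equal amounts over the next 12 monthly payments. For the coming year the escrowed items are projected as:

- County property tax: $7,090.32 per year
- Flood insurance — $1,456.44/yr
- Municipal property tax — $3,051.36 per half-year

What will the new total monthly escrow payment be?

$1,260.72

County property tax — $7,090.32
Flood insurance — $1,456.44
Municipal property tax — $3,051.36 × 2 = $6,102.72
Total annual escrow = $7,090.32 + $1,456.44 + $6,102.72 = $14,649.48
Monthly escrow = $14,649.48 / 12 = $1,220.79
Shortage per month = $479.16 ÷ 12 = $39.93
Adjusted monthly = $1,220.79 + $39.93 = $1,260.72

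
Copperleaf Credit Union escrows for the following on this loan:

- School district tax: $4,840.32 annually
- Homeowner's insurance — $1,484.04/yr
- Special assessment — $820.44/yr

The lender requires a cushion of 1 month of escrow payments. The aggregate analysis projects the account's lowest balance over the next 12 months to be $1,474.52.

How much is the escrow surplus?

School district tax = $4,840.32/yr
Homeowner's insurance = $1,484.04/yr
Special assessment = $820.44/yr
Yearly total = $4,840.32 + $1,484.04 + $820.44 = $7,144.80
Base monthly escrow = $7,144.80 ÷ 12 = $595.40
Required cushion = 1 × $595.40 = $595.40
Excess over cushion: $1,474.52 − $595.40 = $879.12

$879.12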